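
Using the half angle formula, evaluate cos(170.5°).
cos(170.5°) = -√((1 + cos 341°)/2) = -0.9863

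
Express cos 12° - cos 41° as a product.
cos 12° - cos 41° = -2 sin(26.5°) sin(-14.5°)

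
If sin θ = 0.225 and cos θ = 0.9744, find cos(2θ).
cos(2θ) = cos²θ - sin²θ = 0.8988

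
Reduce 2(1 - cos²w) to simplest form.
2(1 - cos²w) = 2(sin²w) (using Pythagorean identity)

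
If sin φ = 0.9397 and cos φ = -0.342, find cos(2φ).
cos(2φ) = cos²φ - sin²φ = -0.7661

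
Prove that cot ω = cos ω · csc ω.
RHS = cos ω · (1/sin ω) = cos ω/sin ω = cot ω = LHS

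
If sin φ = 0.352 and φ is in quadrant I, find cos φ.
cos φ = 0.936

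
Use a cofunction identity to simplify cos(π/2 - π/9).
cos(π/2 - π/9) = sin(π/9)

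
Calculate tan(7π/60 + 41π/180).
tan(7π/60 + 41π/180) = (tan 7π/60 + tan 41π/180)/(1 - tan 7π/60 tan 41π/180) = 1.881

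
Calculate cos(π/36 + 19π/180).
cos(π/36 + 19π/180) = cos π/36 cos 19π/180 - sin π/36 sin 19π/180 = 0.9135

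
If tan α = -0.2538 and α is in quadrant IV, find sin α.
sin α = -0.246 (using tan²α + 1 = sec²α)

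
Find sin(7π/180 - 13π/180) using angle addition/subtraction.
sin(7π/180 - 13π/180) = sin 7π/180 cos 13π/180 - cos 7π/180 sin 13π/180 = -0.1045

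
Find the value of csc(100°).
csc(100°) = 1.015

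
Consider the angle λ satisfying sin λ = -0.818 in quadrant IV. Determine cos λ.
cos λ = √(1 - sin²λ) = 0.5752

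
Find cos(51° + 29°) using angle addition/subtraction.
cos(51° + 29°) = cos 51° cos 29° - sin 51° sin 29° = 0.1736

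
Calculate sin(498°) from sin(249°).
sin(498°) = 2 sin 249° cos 249° = 0.6691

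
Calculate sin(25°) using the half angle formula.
sin(25°) = √((1 - cos 50°)/2) = 0.4226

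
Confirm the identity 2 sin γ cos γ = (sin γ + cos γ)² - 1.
RHS = sin²γ + 2 sin γ cos γ + cos²γ - 1 = (sin²γ + cos²γ) + 2 sin γ cos γ - 1 = 1 + 2 sin γ cos γ - 1 = 2 sin γ cos γ = LHS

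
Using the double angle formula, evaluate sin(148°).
sin(148°) = 2 sin 74° cos 74° = 0.5299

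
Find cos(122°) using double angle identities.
cos(122°) = cos²61° - sin²61° = -0.5299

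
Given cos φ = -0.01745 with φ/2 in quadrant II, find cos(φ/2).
cos(φ/2) = ±√((1 + cos φ)/2); negative since φ/2 ∈ QII, so cos(φ/2) = -0.7009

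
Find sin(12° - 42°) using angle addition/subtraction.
sin(12° - 42°) = sin 12° cos 42° - cos 12° sin 42° = -1/2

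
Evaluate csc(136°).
csc(136°) = 1.44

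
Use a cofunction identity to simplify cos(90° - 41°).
cos(90° - 41°) = sin(41°)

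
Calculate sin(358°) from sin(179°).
sin(358°) = 2 sin 179° cos 179° = -0.0349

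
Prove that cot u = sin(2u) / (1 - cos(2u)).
RHS = 2 sin u cos u / (2sin²u) = cos u/sin u = cot u = LHS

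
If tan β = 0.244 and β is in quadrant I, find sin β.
sin β = 0.237 (using tan²β + 1 = sec²β)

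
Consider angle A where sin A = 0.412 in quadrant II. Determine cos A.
cos A = ±√(1 - sin²A) = -0.9112 (negative in QII)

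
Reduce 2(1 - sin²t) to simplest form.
2(1 - sin²t) = 2(cos²t) (using Pythagorean identity)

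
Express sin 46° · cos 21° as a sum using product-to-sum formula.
sin 46° cos 21° = (1/2)[sin(46°+21°) + sin(46°-21°)]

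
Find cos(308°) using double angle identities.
cos(308°) = cos²154° - sin²154° = 0.6157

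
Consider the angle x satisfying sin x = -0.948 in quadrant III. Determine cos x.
cos x = ±√(1 - sin²x) = -0.3183 (negative in QIII)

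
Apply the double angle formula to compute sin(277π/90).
sin(277π/90) = 2 sin 277π/180 cos 277π/180 = -0.2419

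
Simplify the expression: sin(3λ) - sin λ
sin(3λ) - sin λ = 2 cos(2λ) sin λ (using Sum-to-product)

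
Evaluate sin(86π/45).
sin(86π/45) = -0.2756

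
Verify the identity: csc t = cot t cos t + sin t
RHS = cos²t/sin t + sin t = (cos²t + sin²t)/sin t = 1/sin t = csc t = LHS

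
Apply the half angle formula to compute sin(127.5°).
sin(127.5°) = √((1 - cos 255°)/2) = 0.7934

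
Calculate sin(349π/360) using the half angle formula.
sin(349π/360) = √((1 - cos 349π/180)/2) = 0.09585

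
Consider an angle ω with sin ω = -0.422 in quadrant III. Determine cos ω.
cos ω = ±√(1 - sin²ω) = -0.9066 (negative in QIII)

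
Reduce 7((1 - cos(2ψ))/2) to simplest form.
7((1 - cos(2ψ))/2) = 7(sin²ψ) (using Power reduction)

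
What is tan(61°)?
tan(61°) = 1.804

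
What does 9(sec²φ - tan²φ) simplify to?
9(sec²φ - tan²φ) = 9 (using Pythagorean identity)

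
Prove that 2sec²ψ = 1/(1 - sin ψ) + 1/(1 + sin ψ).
RHS = [(1 + sin ψ) + (1 - sin ψ)] / [(1 - sin ψ)(1 + sin ψ)] = 2/(1 - sin²ψ) = 2/cos²ψ = 2sec²ψ = LHS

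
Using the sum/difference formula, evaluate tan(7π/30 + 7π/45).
tan(7π/30 + 7π/45) = (tan 7π/30 + tan 7π/45)/(1 - tan 7π/30 tan 7π/45) = 2.747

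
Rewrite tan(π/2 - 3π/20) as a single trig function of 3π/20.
tan(π/2 - 3π/20) = cot(3π/20)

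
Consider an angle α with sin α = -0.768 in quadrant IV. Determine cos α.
cos α = √(1 - sin²α) = 0.6404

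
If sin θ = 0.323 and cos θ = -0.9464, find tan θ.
tan θ = sin θ / cos θ = -0.3413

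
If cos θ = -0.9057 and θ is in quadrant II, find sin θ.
sin θ = 0.4239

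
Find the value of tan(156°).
tan(156°) = -0.4452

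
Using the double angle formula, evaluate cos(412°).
cos(412°) = cos²206° - sin²206° = 0.6157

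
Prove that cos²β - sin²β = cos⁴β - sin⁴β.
RHS = (cos²β - sin²β)(cos²β + sin²β) = (cos²β - sin²β) · 1 = cos²β - sin²β = LHS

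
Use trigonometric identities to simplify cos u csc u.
cos u csc u = cot u (using Reciprocal + quotient)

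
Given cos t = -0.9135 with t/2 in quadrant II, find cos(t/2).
cos(t/2) = ±√((1 + cos t)/2); negative since t/2 ∈ QII, so cos(t/2) = -0.208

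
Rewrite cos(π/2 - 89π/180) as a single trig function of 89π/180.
cos(π/2 - 89π/180) = sin(89π/180)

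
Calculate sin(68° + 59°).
sin(68° + 59°) = sin 68° cos 59° + cos 68° sin 59° = 0.7986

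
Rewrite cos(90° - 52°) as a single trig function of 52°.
cos(90° - 52°) = sin(52°)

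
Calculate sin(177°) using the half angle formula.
sin(177°) = √((1 - cos 354°)/2) = 0.05234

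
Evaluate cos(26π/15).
cos(26π/15) = 0.6691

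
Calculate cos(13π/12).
cos(13π/12) = -(√6+√2)/4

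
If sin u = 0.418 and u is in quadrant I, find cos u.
cos u = 0.9084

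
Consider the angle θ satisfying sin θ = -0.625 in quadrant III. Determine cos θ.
cos θ = ±√(1 - sin²θ) = -0.7806 (negative in QIII)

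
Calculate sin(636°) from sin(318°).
sin(636°) = 2 sin 318° cos 318° = -0.9945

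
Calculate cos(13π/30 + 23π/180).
cos(13π/30 + 23π/180) = cos 13π/30 cos 23π/180 - sin 13π/30 sin 23π/180 = -0.1908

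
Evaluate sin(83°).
sin(83°) = 0.9925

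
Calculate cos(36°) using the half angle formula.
cos(36°) = √((1 + cos 72°)/2) = 0.809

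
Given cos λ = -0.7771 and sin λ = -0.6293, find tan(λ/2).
tan(λ/2) = sin λ / (1 + cos λ) = -2.823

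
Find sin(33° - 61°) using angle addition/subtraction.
sin(33° - 61°) = sin 33° cos 61° - cos 33° sin 61° = -0.4695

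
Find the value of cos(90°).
cos(90°) = 0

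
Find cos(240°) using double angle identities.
cos(240°) = 2cos²120° - 1 = -1/2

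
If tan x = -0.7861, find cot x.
cot x = 1/tan x = -1.272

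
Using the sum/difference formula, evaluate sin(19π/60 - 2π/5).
sin(19π/60 - 2π/5) = sin 19π/60 cos 2π/5 - cos 19π/60 sin 2π/5 = -(√6-√2)/4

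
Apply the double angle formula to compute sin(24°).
sin(24°) = 2 sin 12° cos 12° = 0.4067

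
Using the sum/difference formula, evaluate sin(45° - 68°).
sin(45° - 68°) = sin 45° cos 68° - cos 45° sin 68° = -0.3907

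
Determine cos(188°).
cos(188°) = -0.9903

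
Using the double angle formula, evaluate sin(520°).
sin(520°) = 2 sin 260° cos 260° = 0.342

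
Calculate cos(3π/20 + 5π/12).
cos(3π/20 + 5π/12) = cos 3π/20 cos 5π/12 - sin 3π/20 sin 5π/12 = -0.2079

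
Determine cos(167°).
cos(167°) = -0.9744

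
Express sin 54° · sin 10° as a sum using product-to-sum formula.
sin 54° sin 10° = (1/2)[cos(54°-10°) - cos(54°+10°)]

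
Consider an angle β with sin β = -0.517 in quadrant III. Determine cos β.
cos β = ±√(1 - sin²β) = -0.856 (negative in QIII)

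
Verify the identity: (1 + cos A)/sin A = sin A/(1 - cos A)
RHS = sin A(1 + cos A) / ((1 - cos A)(1 + cos A)) = sin A(1 + cos A) / (1 - cos²A) = sin A(1 + cos A) / sin²A = (1 + cos A)/sin A = LHS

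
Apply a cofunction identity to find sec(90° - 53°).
sec(90° - 53°) = csc(53°) = 1.252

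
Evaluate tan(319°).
tan(319°) = -0.8693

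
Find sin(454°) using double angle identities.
sin(454°) = 2 sin 227° cos 227° = 0.9976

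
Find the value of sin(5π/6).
sin(5π/6) = 1/2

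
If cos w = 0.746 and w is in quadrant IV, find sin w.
sin w = -0.6659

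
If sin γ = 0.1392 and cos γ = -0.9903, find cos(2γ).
cos(2γ) = cos²γ - sin²γ = 0.9613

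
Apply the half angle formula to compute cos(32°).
cos(32°) = √((1 + cos 64°)/2) = 0.848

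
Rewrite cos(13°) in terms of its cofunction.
cos(13°) = sin(90° - 13°) = sin(77°)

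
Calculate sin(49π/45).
sin(49π/45) = -0.2756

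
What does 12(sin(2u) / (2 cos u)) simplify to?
12(sin(2u) / (2 cos u)) = 12(sin u) (using Double angle)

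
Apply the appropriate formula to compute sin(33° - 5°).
sin(33° - 5°) = sin 33° cos 5° - cos 33° sin 5° = 0.4695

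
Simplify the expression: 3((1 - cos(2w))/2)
3((1 - cos(2w))/2) = 3(sin²w) (using Power reduction)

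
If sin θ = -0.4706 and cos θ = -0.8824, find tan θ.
tan θ = sin θ / cos θ = 0.5333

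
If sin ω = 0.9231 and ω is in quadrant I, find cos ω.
cos ω = 0.3846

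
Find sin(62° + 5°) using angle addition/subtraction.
sin(62° + 5°) = sin 62° cos 5° + cos 62° sin 5° = 0.9205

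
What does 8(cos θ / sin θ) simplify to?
8(cos θ / sin θ) = 8(cot θ) (using Quotient identity)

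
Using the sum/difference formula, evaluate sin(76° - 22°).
sin(76° - 22°) = sin 76° cos 22° - cos 76° sin 22° = 0.809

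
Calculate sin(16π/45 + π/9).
sin(16π/45 + π/9) = sin 16π/45 cos π/9 + cos 16π/45 sin π/9 = 0.9945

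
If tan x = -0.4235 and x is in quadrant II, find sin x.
sin x = 0.39 (using tan²x + 1 = sec²x)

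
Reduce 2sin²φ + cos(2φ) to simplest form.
2sin²φ + cos(2φ) = 1 (using Double angle)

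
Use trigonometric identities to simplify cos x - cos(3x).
cos x - cos(3x) = 2 sin(2x) sin x (using Sum-to-product)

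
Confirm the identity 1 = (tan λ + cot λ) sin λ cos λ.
RHS = (sin λ/cos λ + cos λ/sin λ) sin λ cos λ = ((sin²λ + cos²λ)/(sin λ cos λ)) · sin λ cos λ = sin²λ + cos²λ = 1 = LHS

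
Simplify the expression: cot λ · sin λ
cot λ · sin λ = cos λ (using Quotient identity)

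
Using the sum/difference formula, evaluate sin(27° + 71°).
sin(27° + 71°) = sin 27° cos 71° + cos 27° sin 71° = 0.9903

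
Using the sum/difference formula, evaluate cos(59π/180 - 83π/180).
cos(59π/180 - 83π/180) = cos 59π/180 cos 83π/180 + sin 59π/180 sin 83π/180 = 0.9135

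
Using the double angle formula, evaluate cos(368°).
cos(368°) = cos²184° - sin²184° = 0.9903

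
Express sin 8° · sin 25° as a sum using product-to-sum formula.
sin 8° sin 25° = (1/2)[cos(8°-25°) - cos(8°+25°)]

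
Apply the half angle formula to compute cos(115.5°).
cos(115.5°) = -√((1 + cos 231°)/2) = -0.4305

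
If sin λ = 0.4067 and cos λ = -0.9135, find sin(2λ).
sin(2λ) = 2 sin λ cos λ = -0.743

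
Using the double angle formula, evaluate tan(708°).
tan(708°) = 2 tan 354° / (1 - tan²354°) = -0.2126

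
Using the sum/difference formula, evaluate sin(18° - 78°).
sin(18° - 78°) = sin 18° cos 78° - cos 18° sin 78° = -√3/2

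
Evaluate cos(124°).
cos(124°) = -0.5592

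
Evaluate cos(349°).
cos(349°) = 0.9816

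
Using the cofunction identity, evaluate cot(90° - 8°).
cot(90° - 8°) = tan(8°) = 0.1405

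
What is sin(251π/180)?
sin(251π/180) = -0.9455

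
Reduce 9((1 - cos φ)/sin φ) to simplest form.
9((1 - cos φ)/sin φ) = 9(tan(φ/2)) (using Half angle)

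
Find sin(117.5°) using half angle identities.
sin(117.5°) = √((1 - cos 235°)/2) = 0.887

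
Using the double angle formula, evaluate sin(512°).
sin(512°) = 2 sin 256° cos 256° = 0.4695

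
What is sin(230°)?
sin(230°) = -0.766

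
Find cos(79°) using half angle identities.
cos(79°) = √((1 + cos 158°)/2) = 0.1908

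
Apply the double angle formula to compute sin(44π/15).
sin(44π/15) = 2 sin 22π/15 cos 22π/15 = 0.2079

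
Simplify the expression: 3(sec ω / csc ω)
3(sec ω / csc ω) = 3(tan ω) (using Reciprocal identities)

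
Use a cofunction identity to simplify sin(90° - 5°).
sin(90° - 5°) = cos(5°)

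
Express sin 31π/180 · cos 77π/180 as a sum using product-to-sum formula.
sin 31π/180 cos 77π/180 = (1/2)[sin(31π/180+77π/180) + sin(31π/180-77π/180)]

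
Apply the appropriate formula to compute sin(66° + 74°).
sin(66° + 74°) = sin 66° cos 74° + cos 66° sin 74° = 0.6428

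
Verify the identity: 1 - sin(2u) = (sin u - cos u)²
RHS = sin²u - 2 sin u cos u + cos²u = (sin²u + cos²u) - 2 sin u cos u = 1 - sin(2u) = LHS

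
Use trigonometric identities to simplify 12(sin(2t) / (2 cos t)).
12(sin(2t) / (2 cos t)) = 12(sin t) (using Double angle)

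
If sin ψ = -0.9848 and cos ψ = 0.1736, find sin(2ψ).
sin(2ψ) = 2 sin ψ cos ψ = -0.3419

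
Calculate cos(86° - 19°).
cos(86° - 19°) = cos 86° cos 19° + sin 86° sin 19° = 0.3907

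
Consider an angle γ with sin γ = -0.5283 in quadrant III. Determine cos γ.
cos γ = ±√(1 - sin²γ) = -0.8491 (negative in QIII)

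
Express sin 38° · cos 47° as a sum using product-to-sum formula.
sin 38° cos 47° = (1/2)[sin(38°+47°) + sin(38°-47°)]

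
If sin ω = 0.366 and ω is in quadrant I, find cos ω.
cos ω = 0.9306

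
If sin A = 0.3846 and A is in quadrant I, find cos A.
cos A = 0.9231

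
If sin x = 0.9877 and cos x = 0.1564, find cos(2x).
cos(2x) = cos²x - sin²x = -0.9511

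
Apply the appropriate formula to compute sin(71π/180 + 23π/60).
sin(71π/180 + 23π/60) = sin 71π/180 cos 23π/60 + cos 71π/180 sin 23π/60 = 0.6428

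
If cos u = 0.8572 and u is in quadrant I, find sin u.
sin u = 0.515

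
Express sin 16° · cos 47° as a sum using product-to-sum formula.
sin 16° cos 47° = (1/2)[sin(16°+47°) + sin(16°-47°)]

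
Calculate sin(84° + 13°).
sin(84° + 13°) = sin 84° cos 13° + cos 84° sin 13° = 0.9925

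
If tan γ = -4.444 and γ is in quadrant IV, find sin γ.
sin γ = -0.9756 (using tan²γ + 1 = sec²γ)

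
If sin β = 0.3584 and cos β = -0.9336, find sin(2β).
sin(2β) = 2 sin β cos β = -0.6692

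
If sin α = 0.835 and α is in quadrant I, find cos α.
cos α = 0.5502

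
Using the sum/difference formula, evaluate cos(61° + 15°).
cos(61° + 15°) = cos 61° cos 15° - sin 61° sin 15° = 0.2419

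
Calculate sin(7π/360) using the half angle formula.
sin(7π/360) = √((1 - cos 7π/180)/2) = 0.06105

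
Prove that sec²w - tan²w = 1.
LHS = 1/cos²w - sin²w/cos²w = (1 - sin²w)/cos²w = cos²w/cos²w = 1 = RHS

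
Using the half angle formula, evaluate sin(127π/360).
sin(127π/360) = √((1 - cos 127π/180)/2) = 0.8949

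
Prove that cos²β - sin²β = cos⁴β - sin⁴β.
RHS = (cos²β - sin²β)(cos²β + sin²β) = (cos²β - sin²β) · 1 = cos²β - sin²β = LHS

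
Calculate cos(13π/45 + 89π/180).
cos(13π/45 + 89π/180) = cos 13π/45 cos 89π/180 - sin 13π/45 sin 89π/180 = -0.7771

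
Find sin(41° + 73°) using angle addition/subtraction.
sin(41° + 73°) = sin 41° cos 73° + cos 41° sin 73° = 0.9135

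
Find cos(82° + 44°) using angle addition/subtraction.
cos(82° + 44°) = cos 82° cos 44° - sin 82° sin 44° = -0.5878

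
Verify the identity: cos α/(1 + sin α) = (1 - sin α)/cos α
RHS = (1 - sin α)(1 + sin α) / (cos α(1 + sin α)) = (1 - sin²α) / (cos α(1 + sin α)) = cos²α / (cos α(1 + sin α)) = cos α/(1 + sin α) = LHS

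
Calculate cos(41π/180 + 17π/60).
cos(41π/180 + 17π/60) = cos 41π/180 cos 17π/60 - sin 41π/180 sin 17π/60 = -0.0349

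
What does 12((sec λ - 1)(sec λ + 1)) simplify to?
12((sec λ - 1)(sec λ + 1)) = 12(tan²λ) (using Diff. of squares)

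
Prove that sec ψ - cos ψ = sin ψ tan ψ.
LHS = 1/cos ψ - cos ψ = (1 - cos²ψ)/cos ψ = sin²ψ/cos ψ = sin ψ · (sin ψ/cos ψ) = sin ψ tan ψ = RHS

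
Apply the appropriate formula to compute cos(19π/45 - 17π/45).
cos(19π/45 - 17π/45) = cos 19π/45 cos 17π/45 + sin 19π/45 sin 17π/45 = 0.9903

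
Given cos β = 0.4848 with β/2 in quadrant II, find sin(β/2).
sin(β/2) = ±√((1 - cos β)/2); positive since β/2 ∈ QII, so sin(β/2) = 0.5075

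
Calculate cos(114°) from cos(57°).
cos(114°) = cos²57° - sin²57° = -0.4067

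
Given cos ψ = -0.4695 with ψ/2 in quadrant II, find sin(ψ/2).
sin(ψ/2) = ±√((1 - cos ψ)/2); positive since ψ/2 ∈ QII, so sin(ψ/2) = 0.8572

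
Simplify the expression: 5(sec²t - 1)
5(sec²t - 1) = 5(tan²t) (using Pythagorean identity)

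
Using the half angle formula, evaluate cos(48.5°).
cos(48.5°) = √((1 + cos 97°)/2) = 0.6626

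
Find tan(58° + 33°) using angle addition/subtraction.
tan(58° + 33°) = (tan 58° + tan 33°)/(1 - tan 58° tan 33°) = -57.29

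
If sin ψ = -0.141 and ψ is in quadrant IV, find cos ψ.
cos ψ = 0.99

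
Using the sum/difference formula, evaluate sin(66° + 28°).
sin(66° + 28°) = sin 66° cos 28° + cos 66° sin 28° = 0.9976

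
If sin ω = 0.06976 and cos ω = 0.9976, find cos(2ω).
cos(2ω) = cos²ω - sin²ω = 0.9903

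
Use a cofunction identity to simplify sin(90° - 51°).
sin(90° - 51°) = cos(51°)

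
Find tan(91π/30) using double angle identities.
tan(91π/30) = 2 tan 91π/60 / (1 - tan²91π/60) = 0.1051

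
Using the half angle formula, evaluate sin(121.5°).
sin(121.5°) = √((1 - cos 243°)/2) = 0.8526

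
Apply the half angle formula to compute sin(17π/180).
sin(17π/180) = √((1 - cos 17π/90)/2) = 0.2924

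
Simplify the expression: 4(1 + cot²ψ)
4(1 + cot²ψ) = 4(csc²ψ) (using Pythagorean identity)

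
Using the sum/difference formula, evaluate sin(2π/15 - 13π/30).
sin(2π/15 - 13π/30) = sin 2π/15 cos 13π/30 - cos 2π/15 sin 13π/30 = -0.809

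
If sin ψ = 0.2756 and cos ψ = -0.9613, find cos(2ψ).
cos(2ψ) = cos²ψ - sin²ψ = 0.8481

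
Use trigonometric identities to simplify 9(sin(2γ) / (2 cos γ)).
9(sin(2γ) / (2 cos γ)) = 9(sin γ) (using Double angle)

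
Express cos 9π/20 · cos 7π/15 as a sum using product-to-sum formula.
cos 9π/20 cos 7π/15 = (1/2)[cos(9π/20-7π/15) + cos(9π/20+7π/15)]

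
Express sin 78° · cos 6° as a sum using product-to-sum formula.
sin 78° cos 6° = (1/2)[sin(78°+6°) + sin(78°-6°)]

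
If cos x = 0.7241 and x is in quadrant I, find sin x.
sin x = 0.6897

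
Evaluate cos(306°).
cos(306°) = 0.5878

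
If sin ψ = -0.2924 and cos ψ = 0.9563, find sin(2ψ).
sin(2ψ) = 2 sin ψ cos ψ = -0.5592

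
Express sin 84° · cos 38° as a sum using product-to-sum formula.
sin 84° cos 38° = (1/2)[sin(84°+38°) + sin(84°-38°)]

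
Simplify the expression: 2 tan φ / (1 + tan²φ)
2 tan φ / (1 + tan²φ) = sin(2φ) (using Double angle)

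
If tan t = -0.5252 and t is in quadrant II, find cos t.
cos t = -0.8853 (using tan²t + 1 = sec²t)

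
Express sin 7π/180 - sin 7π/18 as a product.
sin 7π/180 - sin 7π/18 = 2 cos(77π/360) sin(-7π/40)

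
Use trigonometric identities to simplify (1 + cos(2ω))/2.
(1 + cos(2ω))/2 = cos²ω (using Power reduction)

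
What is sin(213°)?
sin(213°) = -0.5446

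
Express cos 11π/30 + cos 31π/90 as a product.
cos 11π/30 + cos 31π/90 = 2 cos(16π/45) cos(π/90)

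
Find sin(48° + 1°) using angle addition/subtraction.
sin(48° + 1°) = sin 48° cos 1° + cos 48° sin 1° = 0.7547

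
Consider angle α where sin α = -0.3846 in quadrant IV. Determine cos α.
cos α = √(1 - sin²α) = 0.9231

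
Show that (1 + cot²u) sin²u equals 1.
LHS = csc²u · sin²u = (1/sin²u) · sin²u = 1 = RHS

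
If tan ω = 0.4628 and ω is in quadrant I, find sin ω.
sin ω = 0.42 (using tan²ω + 1 = sec²ω)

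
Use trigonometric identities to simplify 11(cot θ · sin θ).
11(cot θ · sin θ) = 11(cos θ) (using Quotient identity)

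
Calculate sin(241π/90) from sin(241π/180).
sin(241π/90) = 2 sin 241π/180 cos 241π/180 = 0.848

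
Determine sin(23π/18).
sin(23π/18) = -0.766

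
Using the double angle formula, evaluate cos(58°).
cos(58°) = cos²29° - sin²29° = 0.5299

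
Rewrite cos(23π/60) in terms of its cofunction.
cos(23π/60) = sin(π/2 - 23π/60) = sin(7π/60)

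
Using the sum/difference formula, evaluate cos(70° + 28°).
cos(70° + 28°) = cos 70° cos 28° - sin 70° sin 28° = -0.1392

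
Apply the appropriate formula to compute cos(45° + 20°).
cos(45° + 20°) = cos 45° cos 20° - sin 45° sin 20° = 0.4226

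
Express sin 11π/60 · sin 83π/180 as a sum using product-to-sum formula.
sin 11π/60 sin 83π/180 = (1/2)[cos(11π/60-83π/180) - cos(11π/60+83π/180)]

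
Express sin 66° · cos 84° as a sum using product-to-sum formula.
sin 66° cos 84° = (1/2)[sin(66°+84°) + sin(66°-84°)]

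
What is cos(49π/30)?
cos(49π/30) = 0.4067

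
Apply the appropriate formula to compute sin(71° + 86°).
sin(71° + 86°) = sin 71° cos 86° + cos 71° sin 86° = 0.3907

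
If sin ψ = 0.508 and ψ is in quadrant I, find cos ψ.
cos ψ = 0.8614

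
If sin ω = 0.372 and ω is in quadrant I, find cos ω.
cos ω = 0.9282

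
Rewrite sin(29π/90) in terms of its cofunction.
sin(29π/90) = cos(π/2 - 29π/90) = cos(8π/45)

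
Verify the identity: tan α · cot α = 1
LHS = (sin α/cos α) · (cos α/sin α) = 1 = RHS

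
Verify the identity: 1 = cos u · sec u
RHS = cos u · (1/cos u) = 1 = LHS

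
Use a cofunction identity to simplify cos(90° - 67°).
cos(90° - 67°) = sin(67°)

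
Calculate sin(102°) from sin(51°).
sin(102°) = 2 sin 51° cos 51° = 0.9781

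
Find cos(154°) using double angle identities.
cos(154°) = cos²77° - sin²77° = -0.8988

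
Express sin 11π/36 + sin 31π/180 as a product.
sin 11π/36 + sin 31π/180 = 2 sin(43π/180) cos(π/15)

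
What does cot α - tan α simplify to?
cot α - tan α = 2 cot(2α) (using Double angle)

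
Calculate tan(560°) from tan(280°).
tan(560°) = 2 tan 280° / (1 - tan²280°) = 0.364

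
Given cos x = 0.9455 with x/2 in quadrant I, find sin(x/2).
sin(x/2) = ±√((1 - cos x)/2); positive since x/2 ∈ QI, so sin(x/2) = 0.1651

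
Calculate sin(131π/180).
sin(131π/180) = 0.7547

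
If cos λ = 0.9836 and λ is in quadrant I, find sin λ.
sin λ = 0.1804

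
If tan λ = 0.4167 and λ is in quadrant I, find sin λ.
sin λ = 0.3846 (using tan²λ + 1 = sec²λ)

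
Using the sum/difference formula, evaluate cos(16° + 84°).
cos(16° + 84°) = cos 16° cos 84° - sin 16° sin 84° = -0.1736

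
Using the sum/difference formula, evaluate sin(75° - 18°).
sin(75° - 18°) = sin 75° cos 18° - cos 75° sin 18° = 0.8387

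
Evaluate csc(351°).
csc(351°) = -6.392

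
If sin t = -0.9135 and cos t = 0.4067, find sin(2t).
sin(2t) = 2 sin t cos t = -0.743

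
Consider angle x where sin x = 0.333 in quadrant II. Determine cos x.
cos x = ±√(1 - sin²x) = -0.9429 (negative in QII)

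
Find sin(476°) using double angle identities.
sin(476°) = 2 sin 238° cos 238° = 0.8988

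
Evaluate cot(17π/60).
cot(17π/60) = 0.8098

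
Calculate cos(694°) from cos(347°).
cos(694°) = cos²347° - sin²347° = 0.8988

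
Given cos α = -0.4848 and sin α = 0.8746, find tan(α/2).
tan(α/2) = sin α / (1 + cos α) = 1.698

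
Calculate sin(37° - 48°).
sin(37° - 48°) = sin 37° cos 48° - cos 37° sin 48° = -0.1908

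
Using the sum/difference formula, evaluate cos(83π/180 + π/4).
cos(83π/180 + π/4) = cos 83π/180 cos π/4 - sin 83π/180 sin π/4 = -0.6157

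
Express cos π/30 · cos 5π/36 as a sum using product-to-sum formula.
cos π/30 cos 5π/36 = (1/2)[cos(π/30-5π/36) + cos(π/30+5π/36)]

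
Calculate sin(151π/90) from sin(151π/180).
sin(151π/90) = 2 sin 151π/180 cos 151π/180 = -0.848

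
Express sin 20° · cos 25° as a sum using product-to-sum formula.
sin 20° cos 25° = (1/2)[sin(20°+25°) + sin(20°-25°)]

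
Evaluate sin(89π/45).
sin(89π/45) = -0.06976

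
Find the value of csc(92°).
csc(92°) = 1.001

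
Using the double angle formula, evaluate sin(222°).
sin(222°) = 2 sin 111° cos 111° = -0.6691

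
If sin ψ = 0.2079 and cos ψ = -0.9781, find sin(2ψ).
sin(2ψ) = 2 sin ψ cos ψ = -0.4067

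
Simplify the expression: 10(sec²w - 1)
10(sec²w - 1) = 10(tan²w) (using Pythagorean identity)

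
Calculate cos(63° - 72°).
cos(63° - 72°) = cos 63° cos 72° + sin 63° sin 72° = 0.9877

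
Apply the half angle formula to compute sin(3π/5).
sin(3π/5) = √((1 - cos 6π/5)/2) = 0.9511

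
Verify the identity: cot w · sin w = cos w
LHS = (cos w/sin w) · sin w = cos w = RHS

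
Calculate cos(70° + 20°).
cos(70° + 20°) = cos 70° cos 20° - sin 70° sin 20° = 0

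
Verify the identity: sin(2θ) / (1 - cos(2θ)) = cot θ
LHS = 2 sin θ cos θ / (2sin²θ) = cos θ/sin θ = cot θ = RHS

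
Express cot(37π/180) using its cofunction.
cot(37π/180) = tan(π/2 - 37π/180) = tan(53π/180)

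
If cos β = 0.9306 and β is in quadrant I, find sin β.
sin β = 0.366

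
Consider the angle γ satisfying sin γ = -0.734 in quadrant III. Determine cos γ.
cos γ = ±√(1 - sin²γ) = -0.6791 (negative in QIII)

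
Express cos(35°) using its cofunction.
cos(35°) = sin(90° - 35°) = sin(55°)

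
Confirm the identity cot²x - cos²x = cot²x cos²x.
LHS = cos²x/sin²x - cos²x = cos²x(1/sin²x - 1) = cos²x · (1 - sin²x)/sin²x = cos²x · cos²x/sin²x = cos²x · cot²x = RHS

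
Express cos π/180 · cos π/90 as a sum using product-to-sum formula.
cos π/180 cos π/90 = (1/2)[cos(π/180-π/90) + cos(π/180+π/90)]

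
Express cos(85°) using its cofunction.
cos(85°) = sin(90° - 85°) = sin(5°)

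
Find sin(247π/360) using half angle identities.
sin(247π/360) = √((1 - cos 247π/180)/2) = 0.8339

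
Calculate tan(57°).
tan(57°) = 1.54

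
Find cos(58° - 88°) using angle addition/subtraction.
cos(58° - 88°) = cos 58° cos 88° + sin 58° sin 88° = √3/2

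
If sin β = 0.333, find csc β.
csc β = 1/sin β = 3.003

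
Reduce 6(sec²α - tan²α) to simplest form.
6(sec²α - tan²α) = 6 (using Pythagorean identity)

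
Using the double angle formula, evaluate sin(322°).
sin(322°) = 2 sin 161° cos 161° = -0.6157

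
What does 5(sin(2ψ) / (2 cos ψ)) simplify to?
5(sin(2ψ) / (2 cos ψ)) = 5(sin ψ) (using Double angle)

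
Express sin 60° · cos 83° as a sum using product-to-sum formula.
sin 60° cos 83° = (1/2)[sin(60°+83°) + sin(60°-83°)]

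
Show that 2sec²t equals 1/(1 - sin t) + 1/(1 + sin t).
RHS = [(1 + sin t) + (1 - sin t)] / [(1 - sin t)(1 + sin t)] = 2/(1 - sin²t) = 2/cos²t = 2sec²t = LHS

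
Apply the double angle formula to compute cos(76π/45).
cos(76π/45) = cos²38π/45 - sin²38π/45 = 0.5592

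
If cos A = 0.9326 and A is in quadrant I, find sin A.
sin A = 0.3609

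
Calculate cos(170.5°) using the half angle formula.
cos(170.5°) = -√((1 + cos 341°)/2) = -0.9863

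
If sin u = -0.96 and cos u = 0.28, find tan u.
tan u = sin u / cos u = -3.429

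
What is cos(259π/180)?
cos(259π/180) = -0.1908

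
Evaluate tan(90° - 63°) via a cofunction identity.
tan(90° - 63°) = cot(63°) = 0.5095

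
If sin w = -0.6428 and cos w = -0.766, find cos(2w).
cos(2w) = cos²w - sin²w = 0.1736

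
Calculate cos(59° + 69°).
cos(59° + 69°) = cos 59° cos 69° - sin 59° sin 69° = -0.6157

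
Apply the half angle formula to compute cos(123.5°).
cos(123.5°) = -√((1 + cos 247°)/2) = -0.5519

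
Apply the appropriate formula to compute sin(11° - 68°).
sin(11° - 68°) = sin 11° cos 68° - cos 11° sin 68° = -0.8387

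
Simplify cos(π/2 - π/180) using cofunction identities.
cos(π/2 - π/180) = sin(π/180)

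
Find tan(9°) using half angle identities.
tan(9°) = sin 18° / (1 + cos 18°) = 0.1584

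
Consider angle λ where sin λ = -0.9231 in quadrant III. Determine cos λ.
cos λ = ±√(1 - sin²λ) = -0.3846 (negative in QIII)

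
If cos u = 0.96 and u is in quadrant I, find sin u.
sin u = 0.28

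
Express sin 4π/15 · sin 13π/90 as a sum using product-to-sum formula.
sin 4π/15 sin 13π/90 = (1/2)[cos(4π/15-13π/90) - cos(4π/15+13π/90)]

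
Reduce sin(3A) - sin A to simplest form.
sin(3A) - sin A = 2 cos(2A) sin A (using Sum-to-product)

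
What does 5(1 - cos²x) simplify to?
5(1 - cos²x) = 5(sin²x) (using Pythagorean identity)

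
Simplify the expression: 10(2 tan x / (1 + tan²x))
10(2 tan x / (1 + tan²x)) = 10(sin(2x)) (using Double angle)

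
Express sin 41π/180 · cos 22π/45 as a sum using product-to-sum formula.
sin 41π/180 cos 22π/45 = (1/2)[sin(41π/180+22π/45) + sin(41π/180-22π/45)]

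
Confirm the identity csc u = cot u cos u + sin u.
RHS = cos²u/sin u + sin u = (cos²u + sin²u)/sin u = 1/sin u = csc u = LHS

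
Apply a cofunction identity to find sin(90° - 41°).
sin(90° - 41°) = cos(41°) = 0.7547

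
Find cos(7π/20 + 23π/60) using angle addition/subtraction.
cos(7π/20 + 23π/60) = cos 7π/20 cos 23π/60 - sin 7π/20 sin 23π/60 = -0.6691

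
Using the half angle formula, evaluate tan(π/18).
tan(π/18) = sin π/9 / (1 + cos π/9) = 0.1763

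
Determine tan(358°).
tan(358°) = -0.03492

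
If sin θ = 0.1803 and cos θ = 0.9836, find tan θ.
tan θ = sin θ / cos θ = 0.1833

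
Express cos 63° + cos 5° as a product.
cos 63° + cos 5° = 2 cos(34°) cos(29°)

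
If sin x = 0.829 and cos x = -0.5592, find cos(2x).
cos(2x) = cos²x - sin²x = -0.3745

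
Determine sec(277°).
sec(277°) = 8.206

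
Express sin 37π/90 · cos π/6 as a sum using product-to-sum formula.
sin 37π/90 cos π/6 = (1/2)[sin(37π/90+π/6) + sin(37π/90-π/6)]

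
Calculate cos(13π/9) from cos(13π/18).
cos(13π/9) = cos²13π/18 - sin²13π/18 = -0.1736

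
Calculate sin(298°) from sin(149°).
sin(298°) = 2 sin 149° cos 149° = -0.8829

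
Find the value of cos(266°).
cos(266°) = -0.06976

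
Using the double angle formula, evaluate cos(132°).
cos(132°) = cos²66° - sin²66° = -0.6691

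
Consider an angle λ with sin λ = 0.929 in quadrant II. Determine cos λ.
cos λ = ±√(1 - sin²λ) = -0.3701 (negative in QII)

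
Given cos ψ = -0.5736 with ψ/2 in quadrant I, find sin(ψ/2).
sin(ψ/2) = ±√((1 - cos ψ)/2); positive since ψ/2 ∈ QI, so sin(ψ/2) = 0.887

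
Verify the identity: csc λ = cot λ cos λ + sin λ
RHS = cos²λ/sin λ + sin λ = (cos²λ + sin²λ)/sin λ = 1/sin λ = csc λ = LHS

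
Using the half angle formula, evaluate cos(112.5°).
cos(112.5°) = -√((1 + cos 225°)/2) = -0.3827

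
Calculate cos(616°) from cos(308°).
cos(616°) = cos²308° - sin²308° = -0.2419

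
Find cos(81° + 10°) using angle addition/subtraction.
cos(81° + 10°) = cos 81° cos 10° - sin 81° sin 10° = -0.01745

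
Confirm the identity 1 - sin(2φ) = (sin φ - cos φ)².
RHS = sin²φ - 2 sin φ cos φ + cos²φ = (sin²φ + cos²φ) - 2 sin φ cos φ = 1 - sin(2φ) = LHS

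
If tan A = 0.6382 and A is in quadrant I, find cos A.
cos A = 0.843 (using tan²A + 1 = sec²A)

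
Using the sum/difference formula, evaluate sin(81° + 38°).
sin(81° + 38°) = sin 81° cos 38° + cos 81° sin 38° = 0.8746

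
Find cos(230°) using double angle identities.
cos(230°) = cos²115° - sin²115° = -0.6428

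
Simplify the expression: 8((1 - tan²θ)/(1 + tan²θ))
8((1 - tan²θ)/(1 + tan²θ)) = 8(cos(2θ)) (using Double angle)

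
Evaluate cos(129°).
cos(129°) = -0.6293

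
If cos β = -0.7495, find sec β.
sec β = 1/cos β = -1.334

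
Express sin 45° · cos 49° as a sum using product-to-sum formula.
sin 45° cos 49° = (1/2)[sin(45°+49°) + sin(45°-49°)]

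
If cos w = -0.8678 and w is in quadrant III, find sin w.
sin w = -0.4969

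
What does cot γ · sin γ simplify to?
cot γ · sin γ = cos γ (using Quotient identity)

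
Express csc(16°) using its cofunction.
csc(16°) = sec(90° - 16°) = sec(74°)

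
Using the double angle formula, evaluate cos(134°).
cos(134°) = cos²67° - sin²67° = -0.6947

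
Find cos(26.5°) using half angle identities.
cos(26.5°) = √((1 + cos 53°)/2) = 0.8949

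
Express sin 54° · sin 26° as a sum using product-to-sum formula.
sin 54° sin 26° = (1/2)[cos(54°-26°) - cos(54°+26°)]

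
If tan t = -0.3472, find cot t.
cot t = 1/tan t = -2.88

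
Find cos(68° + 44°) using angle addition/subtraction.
cos(68° + 44°) = cos 68° cos 44° - sin 68° sin 44° = -0.3746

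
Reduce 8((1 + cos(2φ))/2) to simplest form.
8((1 + cos(2φ))/2) = 8(cos²φ) (using Power reduction)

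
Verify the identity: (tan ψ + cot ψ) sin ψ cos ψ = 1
LHS = (sin ψ/cos ψ + cos ψ/sin ψ) sin ψ cos ψ = ((sin²ψ + cos²ψ)/(sin ψ cos ψ)) · sin ψ cos ψ = sin²ψ + cos²ψ = 1 = RHS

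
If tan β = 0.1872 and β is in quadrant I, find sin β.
sin β = 0.184 (using tan²β + 1 = sec²β)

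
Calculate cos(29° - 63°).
cos(29° - 63°) = cos 29° cos 63° + sin 29° sin 63° = 0.829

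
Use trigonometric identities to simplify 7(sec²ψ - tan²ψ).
7(sec²ψ - tan²ψ) = 7 (using Pythagorean identity)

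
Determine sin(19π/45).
sin(19π/45) = 0.9703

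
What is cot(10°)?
cot(10°) = 5.671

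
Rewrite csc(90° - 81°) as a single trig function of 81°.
csc(90° - 81°) = sec(81°)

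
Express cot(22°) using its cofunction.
cot(22°) = tan(90° - 22°) = tan(68°)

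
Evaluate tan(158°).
tan(158°) = -0.404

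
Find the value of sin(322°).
sin(322°) = -0.6157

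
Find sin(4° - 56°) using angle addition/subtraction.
sin(4° - 56°) = sin 4° cos 56° - cos 4° sin 56° = -0.788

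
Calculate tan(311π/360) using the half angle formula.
tan(311π/360) = sin 311π/180 / (1 + cos 311π/180) = -0.4557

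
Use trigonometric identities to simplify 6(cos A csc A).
6(cos A csc A) = 6(cot A) (using Reciprocal + quotient)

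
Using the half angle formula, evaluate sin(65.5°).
sin(65.5°) = √((1 - cos 131°)/2) = 0.91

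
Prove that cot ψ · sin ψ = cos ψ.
LHS = (cos ψ/sin ψ) · sin ψ = cos ψ = RHS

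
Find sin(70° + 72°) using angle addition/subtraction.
sin(70° + 72°) = sin 70° cos 72° + cos 70° sin 72° = 0.6157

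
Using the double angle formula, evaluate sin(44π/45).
sin(44π/45) = 2 sin 22π/45 cos 22π/45 = 0.06976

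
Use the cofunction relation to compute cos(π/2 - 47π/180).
cos(π/2 - 47π/180) = sin(47π/180) = 0.7314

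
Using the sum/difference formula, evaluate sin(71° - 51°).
sin(71° - 51°) = sin 71° cos 51° - cos 71° sin 51° = 0.342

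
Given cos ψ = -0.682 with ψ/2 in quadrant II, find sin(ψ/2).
sin(ψ/2) = ±√((1 - cos ψ)/2); positive since ψ/2 ∈ QII, so sin(ψ/2) = 0.9171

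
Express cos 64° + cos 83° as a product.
cos 64° + cos 83° = 2 cos(73.5°) cos(-9.5°)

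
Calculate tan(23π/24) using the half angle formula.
tan(23π/24) = sin 23π/12 / (1 + cos 23π/12) = -0.1317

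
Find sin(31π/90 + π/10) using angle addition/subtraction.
sin(31π/90 + π/10) = sin 31π/90 cos π/10 + cos 31π/90 sin π/10 = 0.9848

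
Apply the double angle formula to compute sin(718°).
sin(718°) = 2 sin 359° cos 359° = -0.0349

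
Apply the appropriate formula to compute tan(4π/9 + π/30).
tan(4π/9 + π/30) = (tan 4π/9 + tan π/30)/(1 - tan 4π/9 tan π/30) = 14.3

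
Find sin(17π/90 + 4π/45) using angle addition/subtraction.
sin(17π/90 + 4π/45) = sin 17π/90 cos 4π/45 + cos 17π/90 sin 4π/45 = 0.766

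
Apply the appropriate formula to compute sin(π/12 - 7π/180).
sin(π/12 - 7π/180) = sin π/12 cos 7π/180 - cos π/12 sin 7π/180 = 0.1392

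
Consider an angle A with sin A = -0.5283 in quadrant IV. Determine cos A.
cos A = √(1 - sin²A) = 0.8491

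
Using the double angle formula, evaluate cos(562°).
cos(562°) = cos²281° - sin²281° = -0.9272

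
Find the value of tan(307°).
tan(307°) = -1.327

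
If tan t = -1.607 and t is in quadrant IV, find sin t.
sin t = -0.849 (using tan²t + 1 = sec²t)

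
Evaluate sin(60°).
sin(60°) = √3/2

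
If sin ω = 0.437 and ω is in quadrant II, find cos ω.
cos ω = -0.8995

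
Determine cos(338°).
cos(338°) = 0.9272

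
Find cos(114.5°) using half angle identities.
cos(114.5°) = -√((1 + cos 229°)/2) = -0.4147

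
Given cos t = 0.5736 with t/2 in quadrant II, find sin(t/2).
sin(t/2) = ±√((1 - cos t)/2); positive since t/2 ∈ QII, so sin(t/2) = 0.4617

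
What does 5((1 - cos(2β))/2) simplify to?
5((1 - cos(2β))/2) = 5(sin²β) (using Power reduction)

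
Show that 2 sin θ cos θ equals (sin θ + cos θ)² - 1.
RHS = sin²θ + 2 sin θ cos θ + cos²θ - 1 = (sin²θ + cos²θ) + 2 sin θ cos θ - 1 = 1 + 2 sin θ cos θ - 1 = 2 sin θ cos θ = LHS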